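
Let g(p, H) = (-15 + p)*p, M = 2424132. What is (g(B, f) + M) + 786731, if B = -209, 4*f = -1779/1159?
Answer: 3257679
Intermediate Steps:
f = -1779/4636 (f = (-1779/1159)/4 = (-1779*1/1159)/4 = (1/4)*(-1779/1159) = -1779/4636 ≈ -0.38374)
g(p, H) = p*(-15 + p)
(g(B, f) + M) + 786731 = (-209*(-15 - 209) + 2424132) + 786731 = (-209*(-224) + 2424132) + 786731 = (46816 + 2424132) + 786731 = 2470948 + 786731 = 3257679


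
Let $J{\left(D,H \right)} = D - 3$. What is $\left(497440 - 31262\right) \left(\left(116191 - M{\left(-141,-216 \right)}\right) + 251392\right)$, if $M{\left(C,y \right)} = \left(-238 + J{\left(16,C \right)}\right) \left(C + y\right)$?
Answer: $133913359924$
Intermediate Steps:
$J{\left(D,H \right)} = -3 + D$
$M{\left(C,y \right)} = - 225 C - 225 y$ ($M{\left(C,y \right)} = \left(-238 + \left(-3 + 16\right)\right) \left(C + y\right) = \left(-238 + 13\right) \left(C + y\right) = - 225 \left(C + y\right) = - 225 C - 225 y$)
$\left(497440 - 31262\right) \left(\left(116191 - M{\left(-141,-216 \right)}\right) + 251392\right) = \left(497440 - 31262\right) \left(\left(116191 - \left(\left(-225\right) \left(-141\right) - -48600\right)\right) + 251392\right) = 466178 \left(\left(116191 - \left(31725 + 48600\right)\right) + 251392\right) = 466178 \left(\left(116191 - 80325\right) + 251392\right) = 466178 \left(35866 + 251392\right) = 466178 \cdot 287258 = 133913359924$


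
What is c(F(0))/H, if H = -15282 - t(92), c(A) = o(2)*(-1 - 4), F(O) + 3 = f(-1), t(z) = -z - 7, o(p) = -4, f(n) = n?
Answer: -20/15183 ≈ -0.0013173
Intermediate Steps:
t(z) = -7 - z
F(O) = -4 (F(O) = -3 - 1 = -4)
c(A) = 20 (c(A) = -4*(-1 - 4) = -4*(-5) = 20)
H = -15183 (H = -15282 - (-7 - 1*92) = -15282 - (-7 - 92) = -15282 - 1*(-99) = -15282 + 99 = -15183)
c(F(0))/H = 20/(-15183) = 20*(-1/15183) = -20/15183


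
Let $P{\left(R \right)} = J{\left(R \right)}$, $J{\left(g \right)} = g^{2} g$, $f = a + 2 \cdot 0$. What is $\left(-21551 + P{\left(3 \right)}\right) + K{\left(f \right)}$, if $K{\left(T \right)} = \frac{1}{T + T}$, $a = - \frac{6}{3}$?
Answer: $- \frac{86097}{4} \approx -21524.0$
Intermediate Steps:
$a = -2$ ($a = \left(-6\right) \frac{1}{3} = -2$)
$f = -2$ ($f = -2 + 2 \cdot 0 = -2 + 0 = -2$)
$J{\left(g \right)} = g^{3}$
$P{\left(R \right)} = R^{3}$
$K{\left(T \right)} = \frac{1}{2 T}$
$\left(-21551 + P{\left(3 \right)}\right) + K{\left(f \right)} = \left(-21551 + 3^{3}\right) + \frac{1}{2 \left(-2\right)} = \left(-21551 + 27\right) + \frac{1}{2} \left(- \frac{1}{2}\right) = -21524 - \frac{1}{4} = - \frac{86097}{4}$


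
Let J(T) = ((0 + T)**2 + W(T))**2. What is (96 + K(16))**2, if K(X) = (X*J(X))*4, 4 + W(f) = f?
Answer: 21130864436224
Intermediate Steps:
W(f) = -4 + f
J(T) = (-4 + T + T**2)**2 (J(T) = ((0 + T)**2 + (-4 + T))**2 = (T**2 + (-4 + T))**2 = (-4 + T + T**2)**2)
K(X) = 4*X*(-4 + X + X**2)**2 (K(X) = (X*(-4 + X + X**2)**2)*4 = 4*X*(-4 + X + X**2)**2)
(96 + K(16))**2 = (96 + 4*16*(-4 + 16 + 16**2)**2)**2 = (96 + 4*16*(-4 + 16 + 256)**2)**2 = (96 + 4*16*268**2)**2 = (96 + 4*16*71824)**2 = (96 + 4596736)**2 = 4596832**2 = 21130864436224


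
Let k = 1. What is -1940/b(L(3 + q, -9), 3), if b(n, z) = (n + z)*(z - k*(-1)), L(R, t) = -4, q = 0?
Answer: 485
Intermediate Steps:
b(n, z) = (1 + z)*(n + z) (b(n, z) = (n + z)*(z - 1*1*(-1)) = (n + z)*(z - 1*(-1)) = (n + z)*(z + 1) = (n + z)*(1 + z) = (1 + z)*(n + z))
-1940/b(L(3 + q, -9), 3) = -1940/(-4 + 3 + 3² - 4*3) = -1940/(-4 + 3 + 9 - 12) = -1940/(-4) = -1940*(-¼) = 485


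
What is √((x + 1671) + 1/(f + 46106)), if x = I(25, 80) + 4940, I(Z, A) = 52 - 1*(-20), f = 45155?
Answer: 4*√3478739638119/91261 ≈ 81.750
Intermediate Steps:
I(Z, A) = 72 (I(Z, A) = 52 + 20 = 72)
x = 5012 (x = 72 + 4940 = 5012)
√((x + 1671) + 1/(f + 46106)) = √((5012 + 1671) + 1/(45155 + 46106)) = √(6683 + 1/91261) = √(609897264/91261) = 4*√3478739638119/91261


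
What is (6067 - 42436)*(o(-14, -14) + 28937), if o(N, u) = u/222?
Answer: -38939076000/37 ≈ -1.0524e+9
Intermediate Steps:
o(N, u) = u/222 (o(N, u) = u*(1/222) = u/222)
(6067 - 42436)*(o(-14, -14) + 28937) = (6067 - 42436)*((1/222)*(-14) + 28937) = -36369*(-7/111 + 28937) = -36369*3212000/111 = -38939076000/37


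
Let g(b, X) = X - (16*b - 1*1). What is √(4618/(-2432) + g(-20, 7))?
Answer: √7534241/152 ≈ 18.058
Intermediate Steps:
g(b, X) = 1 + X - 16*b (g(b, X) = X - (16*b - 1) = X - (-1 + 16*b) = X + (1 - 16*b) = 1 + X - 16*b)
√(4618/(-2432) + g(-20, 7)) = √(4618/(-2432) + (1 + 7 - 16*(-20))) = √(4618*(-1/2432) + (1 + 7 + 320)) = √(-2309/1216 + 328) = √(396539/1216) = √7534241/152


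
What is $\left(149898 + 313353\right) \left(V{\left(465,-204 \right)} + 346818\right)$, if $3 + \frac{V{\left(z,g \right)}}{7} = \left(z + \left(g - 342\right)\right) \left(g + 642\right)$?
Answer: $45607524201$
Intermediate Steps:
$V{\left(z,g \right)} = -21 + 7 \left(642 + g\right) \left(-342 + g + z\right)$ ($V{\left(z,g \right)} = -21 + 7 \left(z + \left(g - 342\right)\right) \left(g + 642\right) = -21 + 7 \left(z + \left(-342 + g\right)\right) \left(642 + g\right) = -21 + 7 \left(-342 + g + z\right) \left(642 + g\right) = -21 + 7 \left(642 + g\right) \left(-342 + g + z\right)$)
$\left(149898 + 313353\right) \left(V{\left(465,-204 \right)} + 346818\right) = \left(149898 + 313353\right) \left(\left(-1536969 + 7 \left(-204\right)^{2} + 2100 \left(-204\right) + 4494 \cdot 465 + 7 \left(-204\right) 465\right) + 346818\right) = 463251 \left(\left(-1536969 + 7 \cdot 41616 - 428400 + 2089710 - 664020\right) + 346818\right) = 463251 \left(\left(-1536969 + 291312 - 428400 + 2089710 - 664020\right) + 346818\right) = 463251 \left(-248367 + 346818\right) = 463251 \cdot 98451 = 45607524201$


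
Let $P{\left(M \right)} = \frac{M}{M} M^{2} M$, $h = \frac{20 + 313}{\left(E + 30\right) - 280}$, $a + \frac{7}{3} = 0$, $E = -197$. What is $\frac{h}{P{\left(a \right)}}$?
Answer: $\frac{2997}{51107} \approx 0.058642$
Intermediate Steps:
$a = - \frac{7}{3}$ ($a = - \frac{7}{3} + 0 = - \frac{7}{3} \approx -2.3333$)
$h = - \frac{111}{149}$ ($h = \frac{20 + 313}{\left(-197 + 30\right) - 280} = \frac{333}{-167 - 280} = \frac{333}{-447} = 333 \left(- \frac{1}{447}\right) = - \frac{111}{149} \approx -0.74497$)
$P{\left(M \right)} = M^{3}$ ($P{\left(M \right)} = 1 M^{2} M = M^{2} M = M^{3}$)
$\frac{h}{P{\left(a \right)}} = - \frac{111}{149 \left(- \frac{7}{3}\right)^{3}} = - \frac{111}{149 \left(- \frac{343}{27}\right)} = \left(- \frac{111}{149}\right) \left(- \frac{27}{343}\right) = \frac{2997}{51107}$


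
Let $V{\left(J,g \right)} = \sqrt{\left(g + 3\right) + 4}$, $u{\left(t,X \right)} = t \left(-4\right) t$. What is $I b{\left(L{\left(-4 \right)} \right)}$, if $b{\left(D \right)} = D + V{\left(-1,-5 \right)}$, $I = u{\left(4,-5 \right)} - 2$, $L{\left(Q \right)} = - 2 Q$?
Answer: $-528 - 66 \sqrt{2} \approx -621.34$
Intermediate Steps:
$u{\left(t,X \right)} = - 4 t^{2}$ ($u{\left(t,X \right)} = - 4 t t = - 4 t^{2}$)
$V{\left(J,g \right)} = \sqrt{7 + g}$ ($V{\left(J,g \right)} = \sqrt{\left(3 + g\right) + 4} = \sqrt{7 + g}$)
$I = -66$ ($I = - 4 \cdot 4^{2} - 2 = \left(-4\right) 16 - 2 = -64 - 2 = -66$)
$b{\left(D \right)} = D + \sqrt{2}$ ($b{\left(D \right)} = D + \sqrt{7 - 5} = D + \sqrt{2}$)
$I b{\left(L{\left(-4 \right)} \right)} = - 66 \left(\left(-2\right) \left(-4\right) + \sqrt{2}\right) = - 66 \left(8 + \sqrt{2}\right) = -528 - 66 \sqrt{2}$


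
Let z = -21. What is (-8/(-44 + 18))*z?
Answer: -84/13 ≈ -6.4615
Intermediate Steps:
(-8/(-44 + 18))*z = -8/(-44 + 18)*(-21) = -8/(-26)*(-21) = -8*(-1/26)*(-21) = (4/13)*(-21) = -84/13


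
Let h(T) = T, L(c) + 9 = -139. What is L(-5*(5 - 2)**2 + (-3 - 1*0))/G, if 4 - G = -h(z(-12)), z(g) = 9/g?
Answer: -592/13 ≈ -45.538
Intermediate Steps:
L(c) = -148 (L(c) = -9 - 139 = -148)
G = 13/4 (G = 4 - (-1)*9/(-12) = 4 - (-1)*9*(-1/12) = 4 - (-1)*(-3)/4 = 4 - 1*3/4 = 4 - 3/4 = 13/4 ≈ 3.2500)
L(-5*(5 - 2)**2 + (-3 - 1*0))/G = -148/13/4 = -148*4/13 = -592/13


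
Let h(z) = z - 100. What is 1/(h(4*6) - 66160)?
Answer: -1/66236 ≈ -1.5098e-5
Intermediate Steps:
h(z) = -100 + z
1/(h(4*6) - 66160) = 1/((-100 + 4*6) - 66160) = 1/((-100 + 24) - 66160) = 1/(-76 - 66160) = 1/(-66236) = -1/66236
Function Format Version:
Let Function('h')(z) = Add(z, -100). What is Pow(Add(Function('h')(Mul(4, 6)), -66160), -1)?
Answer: Rational(-1, 66236) ≈ -1.5098e-5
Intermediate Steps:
Function('h')(z) = Add(-100, z)
Pow(Add(Function('h')(Mul(4, 6)), -66160), -1) = Pow(Add(Add(-100, Mul(4, 6)), -66160), -1) = Pow(Add(Add(-100, 24), -66160), -1) = Pow(Add(-76, -66160), -1) = Pow(-66236, -1) = Rational(-1, 66236)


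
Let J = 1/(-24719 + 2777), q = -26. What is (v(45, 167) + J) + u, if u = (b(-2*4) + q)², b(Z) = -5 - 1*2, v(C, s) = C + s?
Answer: 28546541/21942 ≈ 1301.0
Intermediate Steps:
b(Z) = -7 (b(Z) = -5 - 2 = -7)
J = -1/21942 (J = 1/(-21942) = -1/21942 ≈ -4.5575e-5)
u = 1089 (u = (-7 - 26)² = (-33)² = 1089)
(v(45, 167) + J) + u = ((45 + 167) - 1/21942) + 1089 = (212 - 1/21942) + 1089 = 4651703/21942 + 1089 = 28546541/21942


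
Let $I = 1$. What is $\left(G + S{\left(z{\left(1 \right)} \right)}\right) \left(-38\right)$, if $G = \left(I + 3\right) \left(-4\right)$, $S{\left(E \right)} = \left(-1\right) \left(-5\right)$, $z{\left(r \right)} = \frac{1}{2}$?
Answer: $418$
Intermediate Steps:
$z{\left(r \right)} = \frac{1}{2}$
$S{\left(E \right)} = 5$
$G = -16$ ($G = \left(1 + 3\right) \left(-4\right) = 4 \left(-4\right) = -16$)
$\left(G + S{\left(z{\left(1 \right)} \right)}\right) \left(-38\right) = \left(-16 + 5\right) \left(-38\right) = \left(-11\right) \left(-38\right) = 418$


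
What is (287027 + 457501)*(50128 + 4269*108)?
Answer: 380587823040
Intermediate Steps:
(287027 + 457501)*(50128 + 4269*108) = 744528*(50128 + 461052) = 744528*511180 = 380587823040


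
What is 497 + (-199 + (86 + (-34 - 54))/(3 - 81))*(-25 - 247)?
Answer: 2130103/39 ≈ 54618.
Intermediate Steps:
497 + (-199 + (86 + (-34 - 54))/(3 - 81))*(-25 - 247) = 497 + (-199 + (86 - 88)/(-78))*(-272) = 497 + (-199 - 2*(-1/78))*(-272) = 497 + (-199 + 1/39)*(-272) = 497 - 7760/39*(-272) = 497 + 2110720/39 = 2130103/39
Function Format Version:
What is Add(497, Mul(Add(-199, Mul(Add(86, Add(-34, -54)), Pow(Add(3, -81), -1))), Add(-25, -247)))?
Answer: Rational(2130103, 39) ≈ 54618.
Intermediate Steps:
Add(497, Mul(Add(-199, Mul(Add(86, Add(-34, -54)), Pow(Add(3, -81), -1))), Add(-25, -247))) = Add(497, Mul(Add(-199, Mul(Add(86, -88), Pow(-78, -1))), -272)) = Add(497, Mul(Add(-199, Mul(-2, Rational(-1, 78))), -272)) = Add(497, Mul(Add(-199, Rational(1, 39)), -272)) = Add(497, Mul(Rational(-7760, 39), -272)) = Add(497, Rational(2110720, 39)) = Rational(2130103, 39)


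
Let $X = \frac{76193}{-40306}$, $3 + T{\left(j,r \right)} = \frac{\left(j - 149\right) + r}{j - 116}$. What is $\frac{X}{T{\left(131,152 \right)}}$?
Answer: $- \frac{1142895}{3587234} \approx -0.3186$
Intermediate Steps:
$T{\left(j,r \right)} = -3 + \frac{-149 + j + r}{-116 + j}$ ($T{\left(j,r \right)} = -3 + \frac{\left(j - 149\right) + r}{j - 116} = -3 + \frac{\left(-149 + j\right) + r}{-116 + j} = -3 + \frac{-149 + j + r}{-116 + j}$)
$X = - \frac{76193}{40306}$ ($X = 76193 \left(- \frac{1}{40306}\right) = - \frac{76193}{40306} \approx -1.8904$)
$\frac{X}{T{\left(131,152 \right)}} = - \frac{76193}{40306 \frac{199 + 152 - 262}{-116 + 131}} = - \frac{76193}{40306 \frac{199 + 152 - 262}{15}} = - \frac{76193}{40306 \cdot \frac{1}{15} \cdot 89} = - \frac{76193}{40306 \cdot \frac{89}{15}} = \left(- \frac{76193}{40306}\right) \frac{15}{89} = - \frac{1142895}{3587234}$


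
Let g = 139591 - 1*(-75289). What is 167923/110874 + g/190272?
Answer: 48416363/18312689 ≈ 2.6439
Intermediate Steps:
g = 214880 (g = 139591 + 75289 = 214880)
167923/110874 + g/190272 = 167923/110874 + 214880/190272 = 167923*(1/110874) + 214880*(1/190272) = 167923/110874 + 6715/5946 = 48416363/18312689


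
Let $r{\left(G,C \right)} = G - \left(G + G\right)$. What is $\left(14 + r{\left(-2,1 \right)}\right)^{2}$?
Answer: $256$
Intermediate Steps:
$r{\left(G,C \right)} = - G$ ($r{\left(G,C \right)} = G - 2 G = - G$)
$\left(14 + r{\left(-2,1 \right)}\right)^{2} = \left(14 - -2\right)^{2} = \left(14 + 2\right)^{2} = 16^{2} = 256$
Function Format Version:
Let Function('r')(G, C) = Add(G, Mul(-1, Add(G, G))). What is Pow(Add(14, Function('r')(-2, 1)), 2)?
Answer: 256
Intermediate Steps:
Function('r')(G, C) = Mul(-1, G) (Function('r')(G, C) = Add(G, Mul(-1, Mul(2, G))) = Add(G, Mul(-2, G)) = Mul(-1, G))
Pow(Add(14, Function('r')(-2, 1)), 2) = Pow(Add(14, Mul(-1, -2)), 2) = Pow(Add(14, 2), 2) = Pow(16, 2) = 256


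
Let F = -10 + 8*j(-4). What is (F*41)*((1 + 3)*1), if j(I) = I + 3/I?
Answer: -7872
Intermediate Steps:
F = -48 (F = -10 + 8*(-4 + 3/(-4)) = -10 + 8*(-4 + 3*(-1/4)) = -10 + 8*(-4 - 3/4) = -10 + 8*(-19/4) = -10 - 38 = -48)
(F*41)*((1 + 3)*1) = (-48*41)*((1 + 3)*1) = -7872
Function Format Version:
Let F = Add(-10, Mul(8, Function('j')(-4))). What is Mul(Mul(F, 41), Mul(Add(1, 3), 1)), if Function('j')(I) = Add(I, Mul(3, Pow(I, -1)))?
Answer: -7872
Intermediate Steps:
F = -48 (F = Add(-10, Mul(8, Add(-4, Mul(3, Pow(-4, -1))))) = Add(-10, Mul(8, Add(-4, Mul(3, Rational(-1, 4))))) = Add(-10, Mul(8, Add(-4, Rational(-3, 4)))) = Add(-10, Mul(8, Rational(-19, 4))) = Add(-10, -38) = -48)
Mul(Mul(F, 41), Mul(Add(1, 3), 1)) = Mul(Mul(-48, 41), Mul(Add(1, 3), 1)) = Mul(-1968, Mul(4, 1)) = Mul(-1968, 4) = -7872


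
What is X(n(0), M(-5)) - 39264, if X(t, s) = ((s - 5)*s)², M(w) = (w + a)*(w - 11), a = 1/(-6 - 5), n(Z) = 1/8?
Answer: 567241639072/14641 ≈ 3.8743e+7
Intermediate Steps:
n(Z) = ⅛
a = -1/11 (a = 1/(-11) = -1/11 ≈ -0.090909)
M(w) = (-11 + w)*(-1/11 + w) (M(w) = (w - 1/11)*(w - 11) = (-1/11 + w)*(-11 + w) = (-11 + w)*(-1/11 + w))
X(t, s) = s²*(-5 + s)² (X(t, s) = ((-5 + s)*s)² = (s*(-5 + s))² = s²*(-5 + s)²)
X(n(0), M(-5)) - 39264 = (1 + (-5)² - 122/11*(-5))²*(-5 + (1 + (-5)² - 122/11*(-5)))² - 39264 = (1 + 25 + 610/11)²*(-5 + (1 + 25 + 610/11))² - 39264 = (896/11)²*(-5 + 896/11)² - 39264 = 802816*(841/11)²/121 - 39264 = (802816/121)*(707281/121) - 39264 = 567816503296/14641 - 39264 = 567241639072/14641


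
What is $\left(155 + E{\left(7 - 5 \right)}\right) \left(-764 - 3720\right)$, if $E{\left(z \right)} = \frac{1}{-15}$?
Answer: $- \frac{10420816}{15} \approx -6.9472 \cdot 10^{5}$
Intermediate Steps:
$E{\left(z \right)} = - \frac{1}{15}$
$\left(155 + E{\left(7 - 5 \right)}\right) \left(-764 - 3720\right) = \left(155 - \frac{1}{15}\right) \left(-764 - 3720\right) = \frac{2324}{15} \left(-4484\right) = - \frac{10420816}{15}$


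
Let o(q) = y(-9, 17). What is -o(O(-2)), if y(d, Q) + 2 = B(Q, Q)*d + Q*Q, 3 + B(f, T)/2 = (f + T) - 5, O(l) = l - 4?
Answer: 181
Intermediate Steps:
O(l) = -4 + l
B(f, T) = -16 + 2*T + 2*f (B(f, T) = -6 + 2*((f + T) - 5) = -6 + 2*((T + f) - 5) = -6 + 2*(-5 + T + f) = -6 + (-10 + 2*T + 2*f) = -16 + 2*T + 2*f)
y(d, Q) = -2 + Q**2 + d*(-16 + 4*Q) (y(d, Q) = -2 + ((-16 + 2*Q + 2*Q)*d + Q*Q) = -2 + ((-16 + 4*Q)*d + Q**2) = -2 + (d*(-16 + 4*Q) + Q**2) = -2 + (Q**2 + d*(-16 + 4*Q)) = -2 + Q**2 + d*(-16 + 4*Q))
o(q) = -181 (o(q) = -2 + 17**2 + 4*(-9)*(-4 + 17) = -2 + 289 + 4*(-9)*13 = -2 + 289 - 468 = -181)
-o(O(-2)) = -1*(-181) = 181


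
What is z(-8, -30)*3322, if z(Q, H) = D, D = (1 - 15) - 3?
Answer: -56474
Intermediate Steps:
D = -17 (D = -14 - 3 = -17)
z(Q, H) = -17
z(-8, -30)*3322 = -17*3322 = -56474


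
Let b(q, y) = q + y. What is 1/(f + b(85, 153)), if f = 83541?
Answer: 1/83779 ≈ 1.1936e-5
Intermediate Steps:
1/(f + b(85, 153)) = 1/(83541 + (85 + 153)) = 1/(83541 + 238) = 1/83779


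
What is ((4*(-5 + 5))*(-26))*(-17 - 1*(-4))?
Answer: 0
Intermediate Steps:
((4*(-5 + 5))*(-26))*(-17 - 1*(-4)) = ((4*0)*(-26))*(-17 + 4) = (0*(-26))*(-13) = 0*(-13) = 0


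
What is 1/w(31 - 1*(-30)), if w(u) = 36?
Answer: 1/36 ≈ 0.027778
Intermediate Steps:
1/w(31 - 1*(-30)) = 1/36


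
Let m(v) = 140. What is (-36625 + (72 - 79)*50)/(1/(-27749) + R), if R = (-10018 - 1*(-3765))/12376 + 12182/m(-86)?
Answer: -4883851749000/11426561707 ≈ -427.41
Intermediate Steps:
R = 411783/4760 (R = (-10018 - 1*(-3765))/12376 + 12182/140 = (-10018 + 3765)*(1/12376) + 12182*(1/140) = -6253*1/12376 + 6091/70 = -481/952 + 6091/70 = 411783/4760 ≈ 86.509)
(-36625 + (72 - 79)*50)/(1/(-27749) + R) = (-36625 + (72 - 79)*50)/(1/(-27749) + 411783/4760) = (-36625 - 7*50)/(-1/27749 + 411783/4760) = (-36625 - 350)/(11426561707/132085240) = -36975*132085240/11426561707 = -4883851749000/11426561707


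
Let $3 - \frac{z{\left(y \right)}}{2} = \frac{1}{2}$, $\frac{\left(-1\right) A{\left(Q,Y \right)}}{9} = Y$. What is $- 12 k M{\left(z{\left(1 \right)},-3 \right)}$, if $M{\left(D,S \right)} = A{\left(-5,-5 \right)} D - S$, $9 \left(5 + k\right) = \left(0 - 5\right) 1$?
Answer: $15200$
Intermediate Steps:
$A{\left(Q,Y \right)} = - 9 Y$
$z{\left(y \right)} = 5$ ($z{\left(y \right)} = 6 - \frac{2}{2} = 6 - 1 = 5$)
$k = - \frac{50}{9}$ ($k = -5 + \frac{\left(0 - 5\right) 1}{9} = -5 + \frac{\left(-5\right) 1}{9} = -5 + \frac{1}{9} \left(-5\right) = -5 - \frac{5}{9} = - \frac{50}{9} \approx -5.5556$)
$M{\left(D,S \right)} = - S + 45 D$ ($M{\left(D,S \right)} = \left(-9\right) \left(-5\right) D - S = 45 D - S = - S + 45 D$)
$- 12 k M{\left(z{\left(1 \right)},-3 \right)} = \left(-12\right) \left(- \frac{50}{9}\right) \left(\left(-1\right) \left(-3\right) + 45 \cdot 5\right) = \frac{200 \left(3 + 225\right)}{3} = \frac{200}{3} \cdot 228 = 15200$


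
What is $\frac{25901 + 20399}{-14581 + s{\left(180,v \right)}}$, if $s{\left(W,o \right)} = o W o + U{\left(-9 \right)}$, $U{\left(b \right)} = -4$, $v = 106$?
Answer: $\frac{9260}{401579} \approx 0.023059$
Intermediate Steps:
$s{\left(W,o \right)} = -4 + W o^{2}$ ($s{\left(W,o \right)} = o W o - 4 = W o o - 4 = W o^{2} - 4 = -4 + W o^{2}$)
$\frac{25901 + 20399}{-14581 + s{\left(180,v \right)}} = \frac{25901 + 20399}{-14581 - \left(4 - 180 \cdot 106^{2}\right)} = \frac{46300}{-14581 + \left(-4 + 180 \cdot 11236\right)} = \frac{46300}{-14581 + \left(-4 + 2022480\right)} = \frac{46300}{-14581 + 2022476} = \frac{46300}{2007895} = 46300 \cdot \frac{1}{2007895} = \frac{9260}{401579}$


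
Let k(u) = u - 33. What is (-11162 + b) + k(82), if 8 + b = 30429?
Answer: 19308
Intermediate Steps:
b = 30421 (b = -8 + 30429 = 30421)
k(u) = -33 + u
(-11162 + b) + k(82) = (-11162 + 30421) + (-33 + 82) = 19259 + 49 = 19308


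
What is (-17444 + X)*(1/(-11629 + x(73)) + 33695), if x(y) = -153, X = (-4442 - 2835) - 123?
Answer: -4931465542358/5891 ≈ -8.3712e+8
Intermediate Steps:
X = -7400 (X = -7277 - 123 = -7400)
(-17444 + X)*(1/(-11629 + x(73)) + 33695) = (-17444 - 7400)*(1/(-11629 - 153) + 33695) = -24844*(1/(-11782) + 33695) = -24844*(-1/11782 + 33695) = -24844*396994489/11782 = -4931465542358/5891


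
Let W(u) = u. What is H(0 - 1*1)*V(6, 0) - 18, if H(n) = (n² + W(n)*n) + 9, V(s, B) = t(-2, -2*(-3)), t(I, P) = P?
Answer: 48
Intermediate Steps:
V(s, B) = 6 (V(s, B) = -2*(-3) = 6)
H(n) = 9 + 2*n² (H(n) = (n² + n*n) + 9 = (n² + n²) + 9 = 2*n² + 9 = 9 + 2*n²)
H(0 - 1*1)*V(6, 0) - 18 = (9 + 2*(0 - 1*1)²)*6 - 18 = (9 + 2*(0 - 1)²)*6 - 18 = (9 + 2*(-1)²)*6 - 18 = (9 + 2*1)*6 - 18 = (9 + 2)*6 - 18 = 11*6 - 18 = 66 - 18 = 48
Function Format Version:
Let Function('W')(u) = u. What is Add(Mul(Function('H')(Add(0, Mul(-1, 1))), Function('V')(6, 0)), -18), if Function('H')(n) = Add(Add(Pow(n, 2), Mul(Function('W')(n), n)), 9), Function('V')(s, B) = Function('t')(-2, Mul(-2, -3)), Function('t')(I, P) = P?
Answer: 48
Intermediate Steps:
Function('V')(s, B) = 6 (Function('V')(s, B) = Mul(-2, -3) = 6)
Function('H')(n) = Add(9, Mul(2, Pow(n, 2))) (Function('H')(n) = Add(Add(Pow(n, 2), Mul(n, n)), 9) = Add(Add(Pow(n, 2), Pow(n, 2)), 9) = Add(Mul(2, Pow(n, 2)), 9) = Add(9, Mul(2, Pow(n, 2))))
Add(Mul(Function('H')(Add(0, Mul(-1, 1))), Function('V')(6, 0)), -18) = Add(Mul(Add(9, Mul(2, Pow(Add(0, Mul(-1, 1)), 2))), 6), -18) = Add(Mul(Add(9, Mul(2, Pow(Add(0, -1), 2))), 6), -18) = Add(Mul(Add(9, Mul(2, Pow(-1, 2))), 6), -18) = Add(Mul(Add(9, Mul(2, 1)), 6), -18) = Add(Mul(Add(9, 2), 6), -18) = Add(Mul(11, 6), -18) = Add(66, -18) = 48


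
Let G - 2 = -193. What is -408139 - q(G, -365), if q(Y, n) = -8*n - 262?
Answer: -410797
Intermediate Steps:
G = -191 (G = 2 - 193 = -191)
q(Y, n) = -262 - 8*n
-408139 - q(G, -365) = -408139 - (-262 - 8*(-365)) = -408139 - (-262 + 2920) = -408139 - 1*2658 = -408139 - 2658 = -410797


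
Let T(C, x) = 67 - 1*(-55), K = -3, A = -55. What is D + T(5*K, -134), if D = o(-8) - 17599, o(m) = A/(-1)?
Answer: -17422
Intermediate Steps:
o(m) = 55 (o(m) = -55/(-1) = -55*(-1) = 55)
D = -17544 (D = 55 - 17599 = -17544)
T(C, x) = 122 (T(C, x) = 67 + 55 = 122)
D + T(5*K, -134) = -17544 + 122 = -17422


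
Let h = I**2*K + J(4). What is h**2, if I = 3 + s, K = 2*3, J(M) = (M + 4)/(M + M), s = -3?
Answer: 1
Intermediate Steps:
J(M) = (4 + M)/(2*M) (J(M) = (4 + M)/((2*M)) = (4 + M)*(1/(2*M)) = (4 + M)/(2*M))
K = 6
I = 0 (I = 3 - 3 = 0)
h = 1 (h = 0**2*6 + (1/2)*(4 + 4)/4 = 0*6 + (1/2)*(1/4)*8 = 0 + 1 = 1)
h**2 = 1**2 = 1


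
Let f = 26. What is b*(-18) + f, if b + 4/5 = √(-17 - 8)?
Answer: 202/5 - 90*I ≈ 40.4 - 90.0*I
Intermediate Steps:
b = -⅘ + 5*I (b = -⅘ + √(-17 - 8) = -⅘ + √(-25) = -⅘ + 5*I ≈ -0.8 + 5.0*I)
b*(-18) + f = (-⅘ + 5*I)*(-18) + 26 = (72/5 - 90*I) + 26 = 202/5 - 90*I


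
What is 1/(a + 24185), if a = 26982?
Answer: 1/51167 ≈ 1.9544e-5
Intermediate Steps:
1/(a + 24185) = 1/(26982 + 24185) = 1/51167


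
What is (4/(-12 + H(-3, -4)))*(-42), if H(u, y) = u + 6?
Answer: 56/3 ≈ 18.667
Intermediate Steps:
H(u, y) = 6 + u
(4/(-12 + H(-3, -4)))*(-42) = (4/(-12 + (6 - 3)))*(-42) = (4/(-12 + 3))*(-42) = (4/(-9))*(-42) = (4*(-⅑))*(-42) = -4/9*(-42) = 56/3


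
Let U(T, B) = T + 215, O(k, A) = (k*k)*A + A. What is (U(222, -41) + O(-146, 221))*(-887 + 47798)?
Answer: 221020895034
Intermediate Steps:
O(k, A) = A + A*k**2 (O(k, A) = k**2*A + A = A*k**2 + A = A + A*k**2)
U(T, B) = 215 + T
(U(222, -41) + O(-146, 221))*(-887 + 47798) = ((215 + 222) + 221*(1 + (-146)**2))*(-887 + 47798) = (437 + 221*(1 + 21316))*46911 = (437 + 221*21317)*46911 = (437 + 4711057)*46911 = 4711494*46911 = 221020895034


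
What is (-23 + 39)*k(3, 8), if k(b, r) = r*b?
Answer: 384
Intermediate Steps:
k(b, r) = b*r
(-23 + 39)*k(3, 8) = (-23 + 39)*(3*8) = 16*24 = 384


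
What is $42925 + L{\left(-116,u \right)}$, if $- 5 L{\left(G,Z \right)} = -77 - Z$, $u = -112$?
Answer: $42918$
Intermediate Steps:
$L{\left(G,Z \right)} = \frac{77}{5} + \frac{Z}{5}$ ($L{\left(G,Z \right)} = - \frac{-77 - Z}{5} = \frac{77}{5} + \frac{Z}{5}$)
$42925 + L{\left(-116,u \right)} = 42925 + \left(\frac{77}{5} + \frac{1}{5} \left(-112\right)\right) = 42925 + \left(\frac{77}{5} - \frac{112}{5}\right) = 42925 - 7 = 42918$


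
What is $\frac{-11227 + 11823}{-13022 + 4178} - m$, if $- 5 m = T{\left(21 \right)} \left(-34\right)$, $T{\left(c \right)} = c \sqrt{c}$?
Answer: $- \frac{149}{2211} - \frac{714 \sqrt{21}}{5} \approx -654.46$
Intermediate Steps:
$T{\left(c \right)} = c^{\frac{3}{2}}$
$m = \frac{714 \sqrt{21}}{5}$ ($m = - \frac{21^{\frac{3}{2}} \left(-34\right)}{5} = - \frac{21 \sqrt{21} \left(-34\right)}{5} = - \frac{\left(-714\right) \sqrt{21}}{5} = \frac{714 \sqrt{21}}{5} \approx 654.39$)
$\frac{-11227 + 11823}{-13022 + 4178} - m = \frac{-11227 + 11823}{-13022 + 4178} - \frac{714 \sqrt{21}}{5} = \frac{596}{-8844} - \frac{714 \sqrt{21}}{5} = 596 \left(- \frac{1}{8844}\right) - \frac{714 \sqrt{21}}{5} = - \frac{149}{2211} - \frac{714 \sqrt{21}}{5}$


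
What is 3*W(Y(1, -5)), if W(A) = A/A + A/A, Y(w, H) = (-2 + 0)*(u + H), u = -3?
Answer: 6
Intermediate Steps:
Y(w, H) = 6 - 2*H (Y(w, H) = (-2 + 0)*(-3 + H) = -2*(-3 + H) = 6 - 2*H)
W(A) = 2 (W(A) = 1 + 1 = 2)
3*W(Y(1, -5)) = 3*2 = 6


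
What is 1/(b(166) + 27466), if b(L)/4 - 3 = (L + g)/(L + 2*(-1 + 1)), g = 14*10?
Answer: 83/2281286 ≈ 3.6383e-5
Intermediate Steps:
g = 140
b(L) = 12 + 4*(140 + L)/L (b(L) = 12 + 4*((L + 140)/(L + 2*(-1 + 1))) = 12 + 4*((140 + L)/(L + 2*0)) = 12 + 4*((140 + L)/(L + 0)) = 12 + 4*((140 + L)/L) = 12 + 4*(140 + L)/L)
1/(b(166) + 27466) = 1/((16 + 560/166) + 27466) = 1/((16 + 560*(1/166)) + 27466) = 1/((16 + 280/83) + 27466) = 1/(1608/83 + 27466) = 1/(2281286/83) = 83/2281286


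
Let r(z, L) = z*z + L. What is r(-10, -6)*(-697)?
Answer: -65518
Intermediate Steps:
r(z, L) = L + z² (r(z, L) = z² + L = L + z²)
r(-10, -6)*(-697) = (-6 + (-10)²)*(-697) = (-6 + 100)*(-697) = 94*(-697) = -65518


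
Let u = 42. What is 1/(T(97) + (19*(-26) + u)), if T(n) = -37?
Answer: -1/489 ≈ -0.0020450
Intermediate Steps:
1/(T(97) + (19*(-26) + u)) = 1/(-37 + (19*(-26) + 42)) = 1/(-37 + (-494 + 42)) = 1/(-37 - 452) = 1/(-489) = -1/489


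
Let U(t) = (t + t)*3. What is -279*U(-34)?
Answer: 56916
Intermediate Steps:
U(t) = 6*t (U(t) = (2*t)*3 = 6*t)
-279*U(-34) = -1674*(-34) = -279*(-204) = 56916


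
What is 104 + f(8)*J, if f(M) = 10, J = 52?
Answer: 624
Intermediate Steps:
104 + f(8)*J = 104 + 10*52 = 104 + 520 = 624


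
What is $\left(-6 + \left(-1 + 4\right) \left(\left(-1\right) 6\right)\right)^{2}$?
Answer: $576$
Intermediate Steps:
$\left(-6 + \left(-1 + 4\right) \left(\left(-1\right) 6\right)\right)^{2} = \left(-6 + 3 \left(-6\right)\right)^{2} = \left(-6 - 18\right)^{2} = \left(-24\right)^{2} = 576$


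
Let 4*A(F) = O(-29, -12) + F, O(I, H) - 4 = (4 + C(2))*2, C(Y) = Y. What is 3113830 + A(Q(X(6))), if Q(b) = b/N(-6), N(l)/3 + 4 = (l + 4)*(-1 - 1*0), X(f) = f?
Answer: 12455335/4 ≈ 3.1138e+6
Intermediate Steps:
N(l) = -24 - 3*l (N(l) = -12 + 3*((l + 4)*(-1 - 1*0)) = -12 + 3*((4 + l)*(-1 + 0)) = -12 + 3*((4 + l)*(-1)) = -12 + 3*(-4 - l) = -12 + (-12 - 3*l) = -24 - 3*l)
Q(b) = -b/6 (Q(b) = b/(-24 - 3*(-6)) = b/(-24 + 18) = b/(-6) = b*(-⅙) = -b/6)
O(I, H) = 16 (O(I, H) = 4 + (4 + 2)*2 = 4 + 6*2 = 4 + 12 = 16)
A(F) = 4 + F/4 (A(F) = (16 + F)/4 = 4 + F/4)
3113830 + A(Q(X(6))) = 3113830 + (4 + (-⅙*6)/4) = 3113830 + (4 + (¼)*(-1)) = 3113830 + (4 - ¼) = 3113830 + 15/4 = 12455335/4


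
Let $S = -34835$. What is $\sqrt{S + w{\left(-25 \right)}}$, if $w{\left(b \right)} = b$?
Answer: $2 i \sqrt{8715} \approx 186.71 i$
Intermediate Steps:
$\sqrt{S + w{\left(-25 \right)}} = \sqrt{-34835 - 25} = \sqrt{-34860} = 2 i \sqrt{8715}$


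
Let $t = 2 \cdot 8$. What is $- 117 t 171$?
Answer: $-320112$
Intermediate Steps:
$t = 16$
$- 117 t 171 = \left(-117\right) 16 \cdot 171 = \left(-1872\right) 171 = -320112$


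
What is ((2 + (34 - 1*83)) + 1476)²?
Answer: 2042041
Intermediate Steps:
((2 + (34 - 1*83)) + 1476)² = ((2 + (34 - 83)) + 1476)² = ((2 - 49) + 1476)² = (-47 + 1476)² = 1429² = 2042041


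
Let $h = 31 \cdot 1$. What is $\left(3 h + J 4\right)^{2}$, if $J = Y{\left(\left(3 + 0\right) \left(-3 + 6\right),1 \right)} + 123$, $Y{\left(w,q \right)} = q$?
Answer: $346921$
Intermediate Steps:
$h = 31$
$J = 124$ ($J = 1 + 123 = 124$)
$\left(3 h + J 4\right)^{2} = \left(3 \cdot 31 + 124 \cdot 4\right)^{2} = \left(93 + 496\right)^{2} = 589^{2} = 346921$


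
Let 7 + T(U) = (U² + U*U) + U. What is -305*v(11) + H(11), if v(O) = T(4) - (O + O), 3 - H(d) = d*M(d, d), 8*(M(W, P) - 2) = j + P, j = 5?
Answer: -2176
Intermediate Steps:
M(W, P) = 21/8 + P/8 (M(W, P) = 2 + (5 + P)/8 = 2 + (5/8 + P/8) = 21/8 + P/8)
T(U) = -7 + U + 2*U² (T(U) = -7 + ((U² + U*U) + U) = -7 + ((U² + U²) + U) = -7 + (2*U² + U) = -7 + (U + 2*U²) = -7 + U + 2*U²)
H(d) = 3 - d*(21/8 + d/8)
v(O) = 29 - 2*O (v(O) = (-7 + 4 + 2*4²) - (O + O) = (-7 + 4 + 2*16) - 2*O = (-7 + 4 + 32) - 2*O = 29 - 2*O)
-305*v(11) + H(11) = -305*(29 - 2*11) + (3 - ⅛*11*(21 + 11)) = -305*(29 - 22) + (3 - ⅛*11*32) = -305*7 + (3 - 44) = -2135 - 41 = -2176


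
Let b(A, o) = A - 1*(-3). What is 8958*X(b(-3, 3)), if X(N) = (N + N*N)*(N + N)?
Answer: 0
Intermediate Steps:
b(A, o) = 3 + A (b(A, o) = A + 3 = 3 + A)
X(N) = 2*N*(N + N²) (X(N) = (N + N²)*(2*N) = 2*N*(N + N²))
8958*X(b(-3, 3)) = 8958*(2*(3 - 3)²*(1 + (3 - 3))) = 8958*(2*0²*(1 + 0)) = 8958*(2*0*1) = 8958*0 = 0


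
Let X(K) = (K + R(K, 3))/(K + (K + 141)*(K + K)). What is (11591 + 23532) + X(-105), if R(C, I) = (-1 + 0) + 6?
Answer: 53843579/1533 ≈ 35123.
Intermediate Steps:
R(C, I) = 5 (R(C, I) = -1 + 6 = 5)
X(K) = (5 + K)/(K + 2*K*(141 + K)) (X(K) = (K + 5)/(K + (K + 141)*(K + K)) = (5 + K)/(K + (141 + K)*(2*K)) = (5 + K)/(K + 2*K*(141 + K)))
(11591 + 23532) + X(-105) = (11591 + 23532) + (5 - 105)/((-105)*(283 + 2*(-105))) = 35123 - 1/105*(-100)/(283 - 210) = 35123 - 1/105*(-100)/73 = 35123 - 1/105*1/73*(-100) = 35123 + 20/1533 = 53843579/1533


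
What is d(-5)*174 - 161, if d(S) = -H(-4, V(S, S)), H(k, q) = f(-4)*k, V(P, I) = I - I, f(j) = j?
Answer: -2945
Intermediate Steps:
V(P, I) = 0
H(k, q) = -4*k
d(S) = -16 (d(S) = -(-4)*(-4) = -1*16 = -16)
d(-5)*174 - 161 = -16*174 - 161 = -2784 - 161 = -2945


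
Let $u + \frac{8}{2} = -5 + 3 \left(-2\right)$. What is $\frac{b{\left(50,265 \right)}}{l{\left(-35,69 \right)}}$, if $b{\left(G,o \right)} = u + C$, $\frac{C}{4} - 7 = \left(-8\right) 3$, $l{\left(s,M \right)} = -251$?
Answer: $\frac{83}{251} \approx 0.33068$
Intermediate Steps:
$u = -15$ ($u = -4 + \left(-5 + 3 \left(-2\right)\right) = -4 - 11 = -15$)
$C = -68$ ($C = 28 + 4 \left(\left(-8\right) 3\right) = 28 + 4 \left(-24\right) = 28 - 96 = -68$)
$b{\left(G,o \right)} = -83$ ($b{\left(G,o \right)} = -15 - 68 = -83$)
$\frac{b{\left(50,265 \right)}}{l{\left(-35,69 \right)}} = - \frac{83}{-251} = \left(-83\right) \left(- \frac{1}{251}\right) = \frac{83}{251}$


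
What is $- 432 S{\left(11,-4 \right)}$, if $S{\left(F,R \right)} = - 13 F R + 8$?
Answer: $-250560$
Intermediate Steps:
$S{\left(F,R \right)} = 8 - 13 F R$ ($S{\left(F,R \right)} = - 13 F R + 8 = 8 - 13 F R$)
$- 432 S{\left(11,-4 \right)} = - 432 \left(8 - 143 \left(-4\right)\right) = - 432 \left(8 + 572\right) = \left(-432\right) 580 = -250560$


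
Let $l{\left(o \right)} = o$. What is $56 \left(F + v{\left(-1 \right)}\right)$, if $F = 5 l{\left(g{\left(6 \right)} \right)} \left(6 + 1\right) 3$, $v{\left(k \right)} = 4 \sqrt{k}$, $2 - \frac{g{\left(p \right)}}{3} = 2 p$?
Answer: $-176400 + 224 i \approx -1.764 \cdot 10^{5} + 224.0 i$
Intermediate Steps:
$g{\left(p \right)} = 6 - 6 p$ ($g{\left(p \right)} = 6 - 3 \cdot 2 p = 6 - 6 p$)
$F = -3150$ ($F = 5 \left(6 - 36\right) \left(6 + 1\right) 3 = 5 \left(6 - 36\right) 7 \cdot 3 = 5 \left(-30\right) 21 = \left(-150\right) 21 = -3150$)
$56 \left(F + v{\left(-1 \right)}\right) = 56 \left(-3150 + 4 \sqrt{-1}\right) = 56 \left(-3150 + 4 i\right) = -176400 + 224 i$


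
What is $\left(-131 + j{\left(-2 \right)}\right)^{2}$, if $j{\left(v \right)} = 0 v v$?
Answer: $17161$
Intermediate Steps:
$j{\left(v \right)} = 0$ ($j{\left(v \right)} = 0 v = 0$)
$\left(-131 + j{\left(-2 \right)}\right)^{2} = \left(-131 + 0\right)^{2} = \left(-131\right)^{2} = 17161$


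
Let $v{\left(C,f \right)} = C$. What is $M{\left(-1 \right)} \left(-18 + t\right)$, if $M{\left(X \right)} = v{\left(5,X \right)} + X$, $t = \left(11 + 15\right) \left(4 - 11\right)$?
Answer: $-800$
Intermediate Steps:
$t = -182$ ($t = 26 \left(-7\right) = -182$)
$M{\left(X \right)} = 5 + X$
$M{\left(-1 \right)} \left(-18 + t\right) = \left(5 - 1\right) \left(-18 - 182\right) = 4 \left(-200\right) = -800$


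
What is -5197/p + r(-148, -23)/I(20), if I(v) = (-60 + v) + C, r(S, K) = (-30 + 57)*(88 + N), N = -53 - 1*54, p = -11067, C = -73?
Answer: 6264632/1250571 ≈ 5.0094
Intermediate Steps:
N = -107 (N = -53 - 54 = -107)
r(S, K) = -513 (r(S, K) = (-30 + 57)*(88 - 107) = 27*(-19) = -513)
I(v) = -133 + v (I(v) = (-60 + v) - 73 = -133 + v)
-5197/p + r(-148, -23)/I(20) = -5197/(-11067) - 513/(-133 + 20) = -5197*(-1/11067) - 513/(-113) = 5197/11067 - 513*(-1/113) = 5197/11067 + 513/113 = 6264632/1250571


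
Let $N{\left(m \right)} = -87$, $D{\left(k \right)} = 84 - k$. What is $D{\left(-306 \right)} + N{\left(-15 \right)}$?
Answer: $303$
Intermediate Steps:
$D{\left(-306 \right)} + N{\left(-15 \right)} = \left(84 - -306\right) - 87 = \left(84 + 306\right) - 87 = 390 - 87 = 303$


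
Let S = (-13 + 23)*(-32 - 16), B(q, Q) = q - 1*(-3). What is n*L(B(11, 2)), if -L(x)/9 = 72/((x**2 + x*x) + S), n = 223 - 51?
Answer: 13932/11 ≈ 1266.5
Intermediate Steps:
B(q, Q) = 3 + q (B(q, Q) = q + 3 = 3 + q)
S = -480 (S = 10*(-48) = -480)
n = 172
L(x) = -648/(-480 + 2*x**2) (L(x) = -648/((x**2 + x*x) - 480) = -648/((x**2 + x**2) - 480) = -648/(2*x**2 - 480) = -648/(-480 + 2*x**2))
n*L(B(11, 2)) = 172*(-324/(-240 + (3 + 11)**2)) = 172*(-324/(-240 + 14**2)) = 172*(-324/(-240 + 196)) = 172*(-324/(-44)) = 172*(-324*(-1/44)) = 172*(81/11) = 13932/11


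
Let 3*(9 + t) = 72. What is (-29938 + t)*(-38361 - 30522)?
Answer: 2061186009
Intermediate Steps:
t = 15 (t = -9 + (⅓)*72 = -9 + 24 = 15)
(-29938 + t)*(-38361 - 30522) = (-29938 + 15)*(-38361 - 30522) = -29923*(-68883) = 2061186009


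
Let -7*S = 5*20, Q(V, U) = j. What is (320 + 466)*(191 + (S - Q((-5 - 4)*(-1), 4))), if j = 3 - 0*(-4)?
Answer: 955776/7 ≈ 1.3654e+5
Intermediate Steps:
j = 3 (j = 3 - 1*0 = 3 + 0 = 3)
Q(V, U) = 3
S = -100/7 (S = -5*20/7 = -1/7*100 = -100/7 ≈ -14.286)
(320 + 466)*(191 + (S - Q((-5 - 4)*(-1), 4))) = (320 + 466)*(191 + (-100/7 - 1*3)) = 786*(191 + (-100/7 - 3)) = 786*(191 - 121/7) = 786*(1216/7) = 955776/7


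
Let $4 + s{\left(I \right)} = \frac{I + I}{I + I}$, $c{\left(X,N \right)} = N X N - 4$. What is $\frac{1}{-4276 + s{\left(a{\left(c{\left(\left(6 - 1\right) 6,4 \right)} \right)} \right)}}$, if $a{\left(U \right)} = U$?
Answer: $- \frac{1}{4279} \approx -0.0002337$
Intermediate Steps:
$c{\left(X,N \right)} = -4 + X N^{2}$ ($c{\left(X,N \right)} = X N^{2} - 4 = -4 + X N^{2}$)
$s{\left(I \right)} = -3$ ($s{\left(I \right)} = -4 + \frac{I + I}{I + I} = -4 + \frac{2 I}{2 I} = -4 + 2 I \frac{1}{2 I} = -4 + 1 = -3$)
$\frac{1}{-4276 + s{\left(a{\left(c{\left(\left(6 - 1\right) 6,4 \right)} \right)} \right)}} = \frac{1}{-4276 - 3} = \frac{1}{-4279} = - \frac{1}{4279}$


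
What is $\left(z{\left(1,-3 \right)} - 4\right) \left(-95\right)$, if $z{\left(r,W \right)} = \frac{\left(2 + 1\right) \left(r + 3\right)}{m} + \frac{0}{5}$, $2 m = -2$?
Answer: $1520$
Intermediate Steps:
$m = -1$ ($m = \frac{1}{2} \left(-2\right) = -1$)
$z{\left(r,W \right)} = -9 - 3 r$ ($z{\left(r,W \right)} = \frac{\left(2 + 1\right) \left(r + 3\right)}{-1} + \frac{0}{5} = 3 \left(3 + r\right) \left(-1\right) + 0 \cdot \frac{1}{5} = \left(9 + 3 r\right) \left(-1\right) + 0 = \left(-9 - 3 r\right) + 0 = -9 - 3 r$)
$\left(z{\left(1,-3 \right)} - 4\right) \left(-95\right) = \left(\left(-9 - 3\right) - 4\right) \left(-95\right) = \left(-12 - 4\right) \left(-95\right) = \left(-16\right) \left(-95\right) = 1520$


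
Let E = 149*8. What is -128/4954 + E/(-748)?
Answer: -750114/463199 ≈ -1.6194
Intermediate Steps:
E = 1192
-128/4954 + E/(-748) = -128/4954 + 1192/(-748) = -128*1/4954 + 1192*(-1/748) = -64/2477 - 298/187 = -750114/463199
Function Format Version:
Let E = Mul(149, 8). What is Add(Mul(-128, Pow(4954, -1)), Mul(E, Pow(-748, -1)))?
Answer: Rational(-750114, 463199) ≈ -1.6194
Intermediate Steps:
E = 1192
Add(Mul(-128, Pow(4954, -1)), Mul(E, Pow(-748, -1))) = Add(Mul(-128, Pow(4954, -1)), Mul(1192, Pow(-748, -1))) = Add(Mul(-128, Rational(1, 4954)), Mul(1192, Rational(-1, 748))) = Add(Rational(-64, 2477), Rational(-298, 187)) = Rational(-750114, 463199)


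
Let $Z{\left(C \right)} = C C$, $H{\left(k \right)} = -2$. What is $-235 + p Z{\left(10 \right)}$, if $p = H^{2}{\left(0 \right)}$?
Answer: $165$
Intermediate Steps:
$Z{\left(C \right)} = C^{2}$
$p = 4$ ($p = \left(-2\right)^{2} = 4$)
$-235 + p Z{\left(10 \right)} = -235 + 4 \cdot 10^{2} = -235 + 4 \cdot 100 = -235 + 400 = 165$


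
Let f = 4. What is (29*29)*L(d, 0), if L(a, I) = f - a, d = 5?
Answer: -841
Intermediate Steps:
L(a, I) = 4 - a
(29*29)*L(d, 0) = (29*29)*(4 - 1*5) = 841*(4 - 5) = 841*(-1) = -841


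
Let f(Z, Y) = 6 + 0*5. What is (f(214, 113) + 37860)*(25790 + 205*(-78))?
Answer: 371086800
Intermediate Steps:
f(Z, Y) = 6 (f(Z, Y) = 6 + 0 = 6)
(f(214, 113) + 37860)*(25790 + 205*(-78)) = (6 + 37860)*(25790 + 205*(-78)) = 37866*(25790 - 15990) = 37866*9800 = 371086800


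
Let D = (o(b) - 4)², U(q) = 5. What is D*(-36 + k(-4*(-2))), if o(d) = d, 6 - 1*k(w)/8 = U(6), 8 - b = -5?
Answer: -2268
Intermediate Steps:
b = 13 (b = 8 - 1*(-5) = 8 + 5 = 13)
k(w) = 8 (k(w) = 48 - 8*5 = 48 - 40 = 8)
D = 81 (D = (13 - 4)² = 9² = 81)
D*(-36 + k(-4*(-2))) = 81*(-36 + 8) = 81*(-28) = -2268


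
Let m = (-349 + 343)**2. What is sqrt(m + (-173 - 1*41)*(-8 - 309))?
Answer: sqrt(67874) ≈ 260.53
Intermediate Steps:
m = 36 (m = (-6)**2 = 36)
sqrt(m + (-173 - 1*41)*(-8 - 309)) = sqrt(36 + (-173 - 1*41)*(-8 - 309)) = sqrt(36 + (-173 - 41)*(-317)) = sqrt(36 - 214*(-317)) = sqrt(36 + 67838) = sqrt(67874)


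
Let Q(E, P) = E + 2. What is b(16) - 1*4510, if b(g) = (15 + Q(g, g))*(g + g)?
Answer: -3454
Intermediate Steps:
Q(E, P) = 2 + E
b(g) = 2*g*(17 + g) (b(g) = (15 + (2 + g))*(g + g) = (17 + g)*(2*g) = 2*g*(17 + g))
b(16) - 1*4510 = 2*16*(17 + 16) - 1*4510 = 2*16*33 - 4510 = 1056 - 4510 = -3454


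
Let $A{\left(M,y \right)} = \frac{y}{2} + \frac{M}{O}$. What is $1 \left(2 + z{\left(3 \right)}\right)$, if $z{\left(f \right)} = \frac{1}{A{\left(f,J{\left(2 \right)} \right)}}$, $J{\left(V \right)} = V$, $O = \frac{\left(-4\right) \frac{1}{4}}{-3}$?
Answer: $\frac{21}{10} \approx 2.1$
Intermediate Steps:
$O = \frac{1}{3}$ ($O = \left(-4\right) \frac{1}{4} \left(- \frac{1}{3}\right) = \left(-1\right) \left(- \frac{1}{3}\right) = \frac{1}{3} \approx 0.33333$)
$A{\left(M,y \right)} = \frac{y}{2} + 3 M$ ($A{\left(M,y \right)} = \frac{y}{2} + M \frac{1}{\frac{1}{3}} = y \frac{1}{2} + M 3 = \frac{y}{2} + 3 M$)
$z{\left(f \right)} = \frac{1}{1 + 3 f}$ ($z{\left(f \right)} = \frac{1}{\frac{1}{2} \cdot 2 + 3 f} = \frac{1}{1 + 3 f}$)
$1 \left(2 + z{\left(3 \right)}\right) = 1 \left(2 + \frac{1}{1 + 3 \cdot 3}\right) = 1 \left(2 + \frac{1}{1 + 9}\right) = 1 \left(2 + \frac{1}{10}\right) = 1 \cdot \frac{21}{10} = \frac{21}{10}$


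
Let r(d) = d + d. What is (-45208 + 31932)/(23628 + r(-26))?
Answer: -3319/5894 ≈ -0.56312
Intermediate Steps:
r(d) = 2*d
(-45208 + 31932)/(23628 + r(-26)) = (-45208 + 31932)/(23628 + 2*(-26)) = -13276/(23628 - 52) = -13276/23576 = -13276*1/23576 = -3319/5894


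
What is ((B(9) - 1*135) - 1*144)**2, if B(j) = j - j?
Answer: 77841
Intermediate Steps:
B(j) = 0
((B(9) - 1*135) - 1*144)**2 = ((0 - 1*135) - 1*144)**2 = ((0 - 135) - 144)**2 = (-135 - 144)**2 = (-279)**2 = 77841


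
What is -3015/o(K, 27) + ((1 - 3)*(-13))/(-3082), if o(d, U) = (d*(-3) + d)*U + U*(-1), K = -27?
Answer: -518302/245019 ≈ -2.1154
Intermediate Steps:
o(d, U) = -U - 2*U*d (o(d, U) = (-3*d + d)*U - U = (-2*d)*U - U = -2*U*d - U = -U - 2*U*d)
-3015/o(K, 27) + ((1 - 3)*(-13))/(-3082) = -3015*(-1/(27*(1 + 2*(-27)))) + ((1 - 3)*(-13))/(-3082) = -3015*(-1/(27*(1 - 54))) - 2*(-13)*(-1/3082) = -3015/((-1*27*(-53))) + 26*(-1/3082) = -3015/1431 - 13/1541 = -3015*1/1431 - 13/1541 = -335/159 - 13/1541 = -518302/245019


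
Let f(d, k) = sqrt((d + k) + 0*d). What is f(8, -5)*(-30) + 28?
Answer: 28 - 30*sqrt(3) ≈ -23.962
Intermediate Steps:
f(d, k) = sqrt(d + k) (f(d, k) = sqrt((d + k) + 0) = sqrt(d + k))
f(8, -5)*(-30) + 28 = sqrt(8 - 5)*(-30) + 28 = sqrt(3)*(-30) + 28 = -30*sqrt(3) + 28 = 28 - 30*sqrt(3)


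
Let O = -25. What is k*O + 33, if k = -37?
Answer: 958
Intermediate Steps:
k*O + 33 = -37*(-25) + 33 = 925 + 33 = 958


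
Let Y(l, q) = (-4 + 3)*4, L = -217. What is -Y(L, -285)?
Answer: 4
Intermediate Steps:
Y(l, q) = -4 (Y(l, q) = -1*4 = -4)
-Y(L, -285) = -1*(-4) = 4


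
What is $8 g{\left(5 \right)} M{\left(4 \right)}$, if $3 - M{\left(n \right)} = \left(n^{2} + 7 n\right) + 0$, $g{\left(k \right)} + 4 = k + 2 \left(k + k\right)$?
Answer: $-6888$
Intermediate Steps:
$g{\left(k \right)} = -4 + 5 k$ ($g{\left(k \right)} = -4 + \left(k + 2 \left(k + k\right)\right) = -4 + \left(k + 2 \cdot 2 k\right) = -4 + \left(k + 4 k\right) = -4 + 5 k$)
$M{\left(n \right)} = 3 - n^{2} - 7 n$ ($M{\left(n \right)} = 3 - \left(\left(n^{2} + 7 n\right) + 0\right) = 3 - \left(n^{2} + 7 n\right) = 3 - n^{2} - 7 n$)
$8 g{\left(5 \right)} M{\left(4 \right)} = 8 \left(-4 + 5 \cdot 5\right) \left(3 - 4^{2} - 28\right) = 8 \left(-4 + 25\right) \left(3 - 16 - 28\right) = 8 \cdot 21 \left(3 - 16 - 28\right) = 168 \left(-41\right) = -6888$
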